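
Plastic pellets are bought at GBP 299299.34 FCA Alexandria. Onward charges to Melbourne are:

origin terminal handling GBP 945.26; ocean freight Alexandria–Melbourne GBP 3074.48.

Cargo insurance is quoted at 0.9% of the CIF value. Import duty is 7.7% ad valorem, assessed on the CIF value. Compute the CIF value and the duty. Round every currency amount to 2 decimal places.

Let C be the CIF value. C = FCA price + pre-shipment costs + freight + 0.9% × C
C − 0.9% × C = 299299.34 + 945.26 + 3074.48
0.991 × C = 303319.08
C = 303319.08 / 0.991 = 306073.74
Insurance premium = 0.9% × 306073.74 = 2754.66
Import duty = 306073.74 × 7.7% = 23567.68

CIF value: GBP 306073.74; import duty: GBP 23567.68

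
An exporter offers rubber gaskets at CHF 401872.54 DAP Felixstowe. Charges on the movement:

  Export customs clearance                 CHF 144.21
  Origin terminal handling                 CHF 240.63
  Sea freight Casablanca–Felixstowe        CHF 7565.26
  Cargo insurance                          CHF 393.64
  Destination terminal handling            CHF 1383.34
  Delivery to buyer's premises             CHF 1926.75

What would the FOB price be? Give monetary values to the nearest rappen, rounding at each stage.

FOB price: CHF 390603.55

Not relevant to the conversion: origin terminal, export clearance — on the seller under both DAP and FOB; already in the DAP price and stays in the FOB price.
From DAP to FOB, the seller no longer bears: freight, insurance, destination terminal, delivery.
FOB price = 401872.54 − 7565.26 − 393.64 − 1383.34 − 1926.75 = 390603.55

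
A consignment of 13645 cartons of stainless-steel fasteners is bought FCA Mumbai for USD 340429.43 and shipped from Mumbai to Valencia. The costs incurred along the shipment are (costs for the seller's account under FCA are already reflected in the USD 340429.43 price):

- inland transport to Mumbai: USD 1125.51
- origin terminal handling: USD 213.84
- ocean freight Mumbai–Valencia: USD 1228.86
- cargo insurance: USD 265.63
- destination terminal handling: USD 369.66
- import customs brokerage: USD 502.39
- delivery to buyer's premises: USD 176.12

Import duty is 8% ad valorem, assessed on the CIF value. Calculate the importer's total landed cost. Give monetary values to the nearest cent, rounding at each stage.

Total landed cost: USD 370556.95

FCA: the seller delivers export-cleared goods to the carrier; the buyer bears costs from that point.
Already in the invoice (seller's account under FCA): inland to port — exclude.
CIF value = FCA price + origin terminal + freight + insurance = 340429.43 + 213.84 + 1228.86 + 265.63 = 342137.76
Import duty = 342137.76 × 8% = 27371.02
Buyer bears: origin terminal 213.84 + freight 1228.86 + insurance 265.63 + destination terminal 369.66 + brokerage 502.39 + delivery 176.12 + duty 27371.02 = 30127.52
Landed cost = invoice 340429.43 + 30127.52 = 370556.95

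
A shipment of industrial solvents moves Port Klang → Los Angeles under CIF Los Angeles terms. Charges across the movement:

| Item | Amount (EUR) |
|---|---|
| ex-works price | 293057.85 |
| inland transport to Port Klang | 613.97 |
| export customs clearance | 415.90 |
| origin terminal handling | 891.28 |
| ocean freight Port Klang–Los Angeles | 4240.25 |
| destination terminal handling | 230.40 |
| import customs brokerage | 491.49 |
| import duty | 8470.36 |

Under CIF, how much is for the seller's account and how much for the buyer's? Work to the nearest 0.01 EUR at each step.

CIF: the seller pays costs through ocean freight and marine insurance to the destination port.
Seller's account: goods 293057.85 + inland to port 613.97 + export clearance 415.90 + origin terminal 891.28 + freight 4240.25 = 299219.25
Buyer's account: destination terminal 230.40 + brokerage 491.49 + duty 8470.36 = 9192.25

Seller: EUR 299219.25; buyer: EUR 9192.25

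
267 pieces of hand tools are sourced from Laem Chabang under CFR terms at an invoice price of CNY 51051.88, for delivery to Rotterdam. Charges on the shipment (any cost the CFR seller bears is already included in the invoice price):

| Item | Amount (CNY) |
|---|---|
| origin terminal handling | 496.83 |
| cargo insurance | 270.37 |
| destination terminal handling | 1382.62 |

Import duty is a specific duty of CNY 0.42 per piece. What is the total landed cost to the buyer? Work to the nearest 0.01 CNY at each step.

Total landed cost: CNY 52817.01

CFR: the seller pays costs through ocean freight to the destination port, but not insurance.
Already in the invoice (seller's account under CFR): origin terminal — exclude.
CIF value = CFR price + insurance = 51051.88 + 270.37 = 51322.25
Import duty = 267 × 0.42 = 112.14
Buyer bears: insurance 270.37 + destination terminal 1382.62 + duty 112.14 = 1765.13
Landed cost = invoice 51051.88 + 1765.13 = 52817.01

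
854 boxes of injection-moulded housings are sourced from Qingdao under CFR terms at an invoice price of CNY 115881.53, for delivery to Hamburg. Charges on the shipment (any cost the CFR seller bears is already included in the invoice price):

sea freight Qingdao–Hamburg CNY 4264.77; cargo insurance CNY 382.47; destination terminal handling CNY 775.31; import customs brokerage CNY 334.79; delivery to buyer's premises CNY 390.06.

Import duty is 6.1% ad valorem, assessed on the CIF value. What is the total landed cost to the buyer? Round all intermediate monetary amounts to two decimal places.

CFR: the seller pays costs through ocean freight to the destination port, but not insurance.
Already in the invoice (seller's account under CFR): freight — exclude.
CIF value = CFR price + insurance = 115881.53 + 382.47 = 116264.00
Import duty = 116264.00 × 6.1% = 7092.10
Buyer bears: insurance 382.47 + destination terminal 775.31 + brokerage 334.79 + delivery 390.06 + duty 7092.10 = 8974.73
Landed cost = invoice 115881.53 + 8974.73 = 124856.26

Total landed cost: CNY 124856.26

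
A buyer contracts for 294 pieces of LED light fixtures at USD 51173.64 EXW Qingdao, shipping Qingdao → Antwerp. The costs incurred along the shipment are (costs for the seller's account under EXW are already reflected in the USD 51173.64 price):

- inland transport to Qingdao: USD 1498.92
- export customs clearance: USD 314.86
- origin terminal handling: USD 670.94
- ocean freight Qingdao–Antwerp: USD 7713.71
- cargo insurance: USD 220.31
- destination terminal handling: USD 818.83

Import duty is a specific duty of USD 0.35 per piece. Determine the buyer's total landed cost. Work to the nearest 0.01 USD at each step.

Total landed cost: USD 62514.11

EXW: the seller makes goods available at their premises; the buyer bears all onward costs.
CIF value = EXW price + inland to port + export clearance + origin terminal + freight + insurance = 51173.64 + 1498.92 + 314.86 + 670.94 + 7713.71 + 220.31 = 61592.38
Import duty = 294 × 0.35 = 102.90
Buyer bears: inland to port 1498.92 + export clearance 314.86 + origin terminal 670.94 + freight 7713.71 + insurance 220.31 + destination terminal 818.83 + duty 102.90 = 11340.47
Landed cost = invoice 51173.64 + 11340.47 = 62514.11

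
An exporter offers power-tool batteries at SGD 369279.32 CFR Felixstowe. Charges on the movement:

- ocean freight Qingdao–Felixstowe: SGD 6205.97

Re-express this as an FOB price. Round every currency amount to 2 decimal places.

FOB price: SGD 363073.35

From CFR to FOB, the seller no longer bears: freight.
FOB price = 369279.32 − 6205.97 = 363073.35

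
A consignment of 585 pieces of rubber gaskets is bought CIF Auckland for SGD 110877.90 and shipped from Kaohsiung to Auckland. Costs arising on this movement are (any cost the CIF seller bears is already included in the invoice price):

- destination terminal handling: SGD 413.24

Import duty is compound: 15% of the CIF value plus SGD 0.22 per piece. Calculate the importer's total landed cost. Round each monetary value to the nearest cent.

Total landed cost: SGD 128051.53

CIF: the seller pays costs through ocean freight and marine insurance to the destination port.
The CIF price already equals the CIF value: 110877.90
Ad valorem component: 110877.90 × 15% = 16631.69
Specific component: 585 × 0.22 = 128.70
Import duty = 16631.69 + 128.70 = 16760.39
Buyer bears: destination terminal 413.24 + duty 16760.39 = 17173.63
Landed cost = invoice 110877.90 + 17173.63 = 128051.53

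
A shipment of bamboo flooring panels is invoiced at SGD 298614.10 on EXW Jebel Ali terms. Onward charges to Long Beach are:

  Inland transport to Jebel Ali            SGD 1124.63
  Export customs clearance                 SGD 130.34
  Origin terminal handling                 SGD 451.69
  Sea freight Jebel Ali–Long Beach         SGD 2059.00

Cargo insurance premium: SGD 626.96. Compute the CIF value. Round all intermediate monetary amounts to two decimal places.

CIF value: SGD 303006.72

CIF = EXW price + pre-shipment costs + freight + insurance
CIF = 298614.10 + 1124.63 + 130.34 + 451.69 + 2059.00 + 626.96 = 303006.72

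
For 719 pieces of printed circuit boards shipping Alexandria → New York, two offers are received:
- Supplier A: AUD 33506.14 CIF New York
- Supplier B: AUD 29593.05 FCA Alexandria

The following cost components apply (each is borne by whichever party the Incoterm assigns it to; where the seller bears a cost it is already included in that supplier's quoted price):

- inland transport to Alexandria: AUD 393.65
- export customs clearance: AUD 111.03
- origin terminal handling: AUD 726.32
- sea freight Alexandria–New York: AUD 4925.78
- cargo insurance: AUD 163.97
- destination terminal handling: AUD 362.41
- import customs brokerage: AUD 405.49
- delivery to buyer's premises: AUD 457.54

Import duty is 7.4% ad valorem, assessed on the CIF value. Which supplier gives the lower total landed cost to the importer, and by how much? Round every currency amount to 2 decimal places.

Supplier A (CIF):
The CIF price already equals the CIF value: 33506.14
Import duty = 33506.14 × 7.4% = 2479.45
Buyer bears (A): 362.41 + 405.49 + 457.54 = 1225.44
Landed cost (A) = invoice 33506.14 + 1225.44 + duty 2479.45 = 37211.03
Supplier B (FCA):
CIF value = FCA price + origin terminal + freight + insurance = 29593.05 + 726.32 + 4925.78 + 163.97 = 35409.12
Import duty = 35409.12 × 7.4% = 2620.27
Buyer bears (B): 726.32 + 4925.78 + 163.97 + 362.41 + 405.49 + 457.54 = 7041.51
Landed cost (B) = invoice 29593.05 + 7041.51 + duty 2620.27 = 39254.83
Difference = |37211.03 − 39254.83| = 2043.80

Supplier A is cheaper by AUD 2043.80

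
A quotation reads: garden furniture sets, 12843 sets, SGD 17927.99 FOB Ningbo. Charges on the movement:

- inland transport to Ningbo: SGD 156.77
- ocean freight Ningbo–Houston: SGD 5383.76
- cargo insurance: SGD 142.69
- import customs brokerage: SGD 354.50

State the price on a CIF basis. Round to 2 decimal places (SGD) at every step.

CIF price: SGD 23454.44

Not relevant to the conversion: inland to port — on the seller under both FOB and CIF; already in the FOB price and stays in the CIF price. brokerage — on the buyer under both terms; not part of either seller's price.
From FOB to CIF, the seller additionally bears: freight, insurance.
CIF price = 17927.99 + 5383.76 + 142.69 = 23454.44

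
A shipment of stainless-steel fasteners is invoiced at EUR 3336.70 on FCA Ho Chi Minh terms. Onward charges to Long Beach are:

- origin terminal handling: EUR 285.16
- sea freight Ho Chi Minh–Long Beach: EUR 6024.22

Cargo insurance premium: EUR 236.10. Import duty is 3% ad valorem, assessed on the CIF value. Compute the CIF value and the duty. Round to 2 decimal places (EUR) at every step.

CIF value: EUR 9882.18; import duty: EUR 296.47

CIF = FCA price + pre-shipment costs + freight + insurance
CIF = 3336.70 + 285.16 + 6024.22 + 236.10 = 9882.18
Import duty = 9882.18 × 3% = 296.47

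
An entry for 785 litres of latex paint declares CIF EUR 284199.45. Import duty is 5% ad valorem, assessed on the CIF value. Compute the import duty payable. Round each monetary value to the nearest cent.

Import duty = 284199.45 × 5% = 14209.97

Import duty: EUR 14209.97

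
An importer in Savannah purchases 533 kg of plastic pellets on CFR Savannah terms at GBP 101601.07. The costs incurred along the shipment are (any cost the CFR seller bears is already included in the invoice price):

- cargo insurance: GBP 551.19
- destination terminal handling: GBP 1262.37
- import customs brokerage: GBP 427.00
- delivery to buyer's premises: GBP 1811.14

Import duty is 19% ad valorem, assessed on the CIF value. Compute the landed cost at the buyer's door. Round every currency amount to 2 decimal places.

Total landed cost: GBP 125061.70

CFR: the seller pays costs through ocean freight to the destination port, but not insurance.
CIF value = CFR price + insurance = 101601.07 + 551.19 = 102152.26
Import duty = 102152.26 × 19% = 19408.93
Buyer bears: insurance 551.19 + destination terminal 1262.37 + brokerage 427.00 + delivery 1811.14 + duty 19408.93 = 23460.63
Landed cost = invoice 101601.07 + 23460.63 = 125061.70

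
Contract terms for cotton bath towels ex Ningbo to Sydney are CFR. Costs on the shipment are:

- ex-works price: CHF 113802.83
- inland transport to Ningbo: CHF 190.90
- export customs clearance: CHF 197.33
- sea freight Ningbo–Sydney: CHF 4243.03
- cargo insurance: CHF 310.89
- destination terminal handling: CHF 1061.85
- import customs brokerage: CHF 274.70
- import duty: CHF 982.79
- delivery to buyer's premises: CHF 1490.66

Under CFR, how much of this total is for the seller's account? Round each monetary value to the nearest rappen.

CFR: the seller pays costs through ocean freight to the destination port, but not insurance.
Seller's account: goods 113802.83 + inland to port 190.90 + export clearance 197.33 + freight 4243.03 = 118434.09
Buyer's account: insurance 310.89 + destination terminal 1061.85 + brokerage 274.70 + duty 982.79 + delivery 1490.66 = 4120.89

Seller's account: CHF 118434.09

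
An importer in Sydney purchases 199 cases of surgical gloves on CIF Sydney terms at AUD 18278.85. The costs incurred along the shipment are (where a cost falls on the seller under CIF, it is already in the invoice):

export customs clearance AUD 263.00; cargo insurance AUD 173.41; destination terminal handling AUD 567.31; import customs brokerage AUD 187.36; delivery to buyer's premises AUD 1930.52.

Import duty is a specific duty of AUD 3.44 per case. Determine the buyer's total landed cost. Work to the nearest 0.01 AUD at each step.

Total landed cost: AUD 21648.60

CIF: the seller pays costs through ocean freight and marine insurance to the destination port.
Already in the invoice (seller's account under CIF): export clearance, insurance — exclude.
The CIF price already equals the CIF value: 18278.85
Import duty = 199 × 3.44 = 684.56
Buyer bears: destination terminal 567.31 + brokerage 187.36 + delivery 1930.52 + duty 684.56 = 3369.75
Landed cost = invoice 18278.85 + 3369.75 = 21648.60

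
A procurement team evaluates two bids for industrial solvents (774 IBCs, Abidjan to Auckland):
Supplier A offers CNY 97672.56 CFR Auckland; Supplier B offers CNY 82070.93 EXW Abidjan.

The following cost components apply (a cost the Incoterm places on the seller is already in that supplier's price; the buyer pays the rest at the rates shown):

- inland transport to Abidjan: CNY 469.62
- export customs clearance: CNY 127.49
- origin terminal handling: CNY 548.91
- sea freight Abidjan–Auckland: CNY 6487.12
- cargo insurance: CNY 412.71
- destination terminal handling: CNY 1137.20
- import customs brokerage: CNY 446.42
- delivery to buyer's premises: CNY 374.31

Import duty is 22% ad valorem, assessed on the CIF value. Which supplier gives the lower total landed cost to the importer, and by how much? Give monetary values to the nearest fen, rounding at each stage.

Supplier B is cheaper by CNY 9721.56

Supplier A (CFR):
CIF value = CFR price + insurance = 97672.56 + 412.71 = 98085.27
Import duty = 98085.27 × 22% = 21578.76
Buyer bears (A): 412.71 + 1137.20 + 446.42 + 374.31 = 2370.64
Landed cost (A) = invoice 97672.56 + 2370.64 + duty 21578.76 = 121621.96
Supplier B (EXW):
CIF value = EXW price + inland to port + export clearance + origin terminal + freight + insurance = 82070.93 + 469.62 + 127.49 + 548.91 + 6487.12 + 412.71 = 90116.78
Import duty = 90116.78 × 22% = 19825.69
Buyer bears (B): 469.62 + 127.49 + 548.91 + 6487.12 + 412.71 + 1137.20 + 446.42 + 374.31 = 10003.78
Landed cost (B) = invoice 82070.93 + 10003.78 + duty 19825.69 = 111900.40
Difference = |121621.96 − 111900.40| = 9721.56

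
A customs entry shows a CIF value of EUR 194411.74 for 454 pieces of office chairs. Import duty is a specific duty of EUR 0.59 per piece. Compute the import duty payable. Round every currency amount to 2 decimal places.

Import duty = 454 × 0.59 = 267.86

Import duty: EUR 267.86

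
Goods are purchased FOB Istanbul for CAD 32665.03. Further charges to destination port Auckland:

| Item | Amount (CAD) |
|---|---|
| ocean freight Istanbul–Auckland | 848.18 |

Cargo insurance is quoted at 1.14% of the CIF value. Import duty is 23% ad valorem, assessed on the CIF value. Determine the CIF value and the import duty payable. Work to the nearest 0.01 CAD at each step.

Let C be the CIF value. C = FOB price + freight + 1.14% × C
C − 1.14% × C = 32665.03 + 848.18
0.9886 × C = 33513.21
C = 33513.21 / 0.9886 = 33899.67
Insurance premium = 1.14% × 33899.67 = 386.46
Import duty = 33899.67 × 23% = 7796.92

CIF value: CAD 33899.67; import duty: CAD 7796.92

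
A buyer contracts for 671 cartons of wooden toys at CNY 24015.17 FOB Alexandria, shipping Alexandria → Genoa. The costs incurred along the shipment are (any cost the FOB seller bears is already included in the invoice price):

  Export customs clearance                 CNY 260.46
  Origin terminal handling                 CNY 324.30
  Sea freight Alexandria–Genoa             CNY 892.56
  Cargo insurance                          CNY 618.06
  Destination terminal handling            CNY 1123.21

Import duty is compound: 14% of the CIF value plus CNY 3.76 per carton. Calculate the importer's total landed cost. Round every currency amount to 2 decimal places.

Total landed cost: CNY 32745.57

FOB: the seller bears costs until goods are on board at the origin port; the buyer bears freight, insurance and all costs thereafter.
Already in the invoice (seller's account under FOB): export clearance, origin terminal — exclude.
CIF value = FOB price + freight + insurance = 24015.17 + 892.56 + 618.06 = 25525.79
Ad valorem component: 25525.79 × 14% = 3573.61
Specific component: 671 × 3.76 = 2522.96
Import duty = 3573.61 + 2522.96 = 6096.57
Buyer bears: freight 892.56 + insurance 618.06 + destination terminal 1123.21 + duty 6096.57 = 8730.40
Landed cost = invoice 24015.17 + 8730.40 = 32745.57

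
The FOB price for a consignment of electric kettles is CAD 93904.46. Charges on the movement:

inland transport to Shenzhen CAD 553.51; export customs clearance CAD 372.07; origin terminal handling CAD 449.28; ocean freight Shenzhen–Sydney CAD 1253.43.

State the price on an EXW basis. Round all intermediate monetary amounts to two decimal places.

Not relevant to the conversion: freight — on the buyer under both terms; not part of either seller's price.
From FOB to EXW, the seller no longer bears: inland to port, export clearance, origin terminal.
EXW price = 93904.46 − 553.51 − 372.07 − 449.28 = 92529.60

EXW price: CAD 92529.60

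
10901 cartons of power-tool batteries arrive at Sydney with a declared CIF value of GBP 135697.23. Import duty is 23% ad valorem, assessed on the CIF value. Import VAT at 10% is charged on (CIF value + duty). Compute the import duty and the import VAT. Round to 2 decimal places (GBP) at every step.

Import duty: GBP 31210.36; import VAT: GBP 16690.76

Import duty = 135697.23 × 23% = 31210.36
VAT base = CIF + duty = 135697.23 + 31210.36 = 166907.59
Import VAT = 166907.59 × 10% = 16690.76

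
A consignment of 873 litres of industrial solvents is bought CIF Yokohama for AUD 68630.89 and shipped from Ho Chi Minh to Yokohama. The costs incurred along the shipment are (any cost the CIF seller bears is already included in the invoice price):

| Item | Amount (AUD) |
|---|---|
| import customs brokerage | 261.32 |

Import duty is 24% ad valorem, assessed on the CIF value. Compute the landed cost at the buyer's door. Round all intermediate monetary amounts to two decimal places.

CIF: the seller pays costs through ocean freight and marine insurance to the destination port.
The CIF price already equals the CIF value: 68630.89
Import duty = 68630.89 × 24% = 16471.41
Buyer bears: brokerage 261.32 + duty 16471.41 = 16732.73
Landed cost = invoice 68630.89 + 16732.73 = 85363.62

Total landed cost: AUD 85363.62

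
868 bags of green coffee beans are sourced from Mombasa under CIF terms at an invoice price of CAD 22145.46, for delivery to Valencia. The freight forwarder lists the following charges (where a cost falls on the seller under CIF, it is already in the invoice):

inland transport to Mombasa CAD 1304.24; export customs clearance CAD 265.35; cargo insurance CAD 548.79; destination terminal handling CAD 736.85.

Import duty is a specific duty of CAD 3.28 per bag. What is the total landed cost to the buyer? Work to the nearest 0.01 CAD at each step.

Total landed cost: CAD 25729.35

CIF: the seller pays costs through ocean freight and marine insurance to the destination port.
Already in the invoice (seller's account under CIF): inland to port, export clearance, insurance — exclude.
The CIF price already equals the CIF value: 22145.46
Import duty = 868 × 3.28 = 2847.04
Buyer bears: destination terminal 736.85 + duty 2847.04 = 3583.89
Landed cost = invoice 22145.46 + 3583.89 = 25729.35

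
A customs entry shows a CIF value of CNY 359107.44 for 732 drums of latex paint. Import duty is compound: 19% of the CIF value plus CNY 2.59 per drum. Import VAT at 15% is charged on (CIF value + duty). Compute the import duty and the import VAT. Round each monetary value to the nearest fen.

Import duty: CNY 70126.29; import VAT: CNY 64385.06

Ad valorem component: 359107.44 × 19% = 68230.41
Specific component: 732 × 2.59 = 1895.88
Import duty = 68230.41 + 1895.88 = 70126.29
VAT base = CIF + duty = 359107.44 + 70126.29 = 429233.73
Import VAT = 429233.73 × 15% = 64385.06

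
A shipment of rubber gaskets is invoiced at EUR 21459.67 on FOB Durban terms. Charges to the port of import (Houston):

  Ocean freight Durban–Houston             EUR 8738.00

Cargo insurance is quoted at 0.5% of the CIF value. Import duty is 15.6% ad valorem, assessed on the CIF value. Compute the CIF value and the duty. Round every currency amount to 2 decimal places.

Let C be the CIF value. C = FOB price + freight + 0.5% × C
C − 0.5% × C = 21459.67 + 8738.00
0.995 × C = 30197.67
C = 30197.67 / 0.995 = 30349.42
Insurance premium = 0.5% × 30349.42 = 151.75
Import duty = 30349.42 × 15.6% = 4734.51

CIF value: EUR 30349.42; import duty: EUR 4734.51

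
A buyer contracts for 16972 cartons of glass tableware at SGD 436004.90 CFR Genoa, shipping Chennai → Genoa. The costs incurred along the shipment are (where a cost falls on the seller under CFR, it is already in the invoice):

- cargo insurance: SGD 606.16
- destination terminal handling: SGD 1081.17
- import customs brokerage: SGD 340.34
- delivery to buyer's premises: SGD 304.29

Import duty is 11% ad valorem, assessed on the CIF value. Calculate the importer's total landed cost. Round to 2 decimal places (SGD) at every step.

CFR: the seller pays costs through ocean freight to the destination port, but not insurance.
CIF value = CFR price + insurance = 436004.90 + 606.16 = 436611.06
Import duty = 436611.06 × 11% = 48027.22
Buyer bears: insurance 606.16 + destination terminal 1081.17 + brokerage 340.34 + delivery 304.29 + duty 48027.22 = 50359.18
Landed cost = invoice 436004.90 + 50359.18 = 486364.08

Total landed cost: SGD 486364.08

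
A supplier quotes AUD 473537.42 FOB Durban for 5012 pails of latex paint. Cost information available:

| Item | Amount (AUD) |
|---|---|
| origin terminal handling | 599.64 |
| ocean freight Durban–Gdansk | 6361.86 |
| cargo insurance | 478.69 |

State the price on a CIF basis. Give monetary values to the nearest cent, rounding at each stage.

Not relevant to the conversion: origin terminal — on the seller under both FOB and CIF; already in the FOB price and stays in the CIF price.
From FOB to CIF, the seller additionally bears: freight, insurance.
CIF price = 473537.42 + 6361.86 + 478.69 = 480377.97

CIF price: AUD 480377.97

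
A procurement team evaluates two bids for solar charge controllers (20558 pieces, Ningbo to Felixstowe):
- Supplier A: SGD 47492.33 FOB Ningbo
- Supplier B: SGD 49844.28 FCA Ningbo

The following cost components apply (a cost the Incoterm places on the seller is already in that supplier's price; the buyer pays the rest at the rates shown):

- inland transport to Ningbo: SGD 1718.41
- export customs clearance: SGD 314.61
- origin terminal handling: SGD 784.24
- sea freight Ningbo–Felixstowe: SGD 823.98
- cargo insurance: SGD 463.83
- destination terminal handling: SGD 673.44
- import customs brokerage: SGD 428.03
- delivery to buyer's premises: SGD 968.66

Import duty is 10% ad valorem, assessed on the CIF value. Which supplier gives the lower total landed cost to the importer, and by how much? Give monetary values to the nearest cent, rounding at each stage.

Supplier A (FOB):
CIF value = FOB price + freight + insurance = 47492.33 + 823.98 + 463.83 = 48780.14
Import duty = 48780.14 × 10% = 4878.01
Buyer bears (A): 823.98 + 463.83 + 673.44 + 428.03 + 968.66 = 3357.94
Landed cost (A) = invoice 47492.33 + 3357.94 + duty 4878.01 = 55728.28
Supplier B (FCA):
CIF value = FCA price + origin terminal + freight + insurance = 49844.28 + 784.24 + 823.98 + 463.83 = 51916.33
Import duty = 51916.33 × 10% = 5191.63
Buyer bears (B): 784.24 + 823.98 + 463.83 + 673.44 + 428.03 + 968.66 = 4142.18
Landed cost (B) = invoice 49844.28 + 4142.18 + duty 5191.63 = 59178.09
Difference = |55728.28 − 59178.09| = 3449.81

Supplier A is cheaper by SGD 3449.81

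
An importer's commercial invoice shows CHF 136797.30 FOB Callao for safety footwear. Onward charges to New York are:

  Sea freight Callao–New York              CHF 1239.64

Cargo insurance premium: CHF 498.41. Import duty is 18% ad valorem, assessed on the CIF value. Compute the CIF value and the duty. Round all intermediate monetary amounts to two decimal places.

CIF value: CHF 138535.35; import duty: CHF 24936.36

CIF = FOB price + freight + insurance
CIF = 136797.30 + 1239.64 + 498.41 = 138535.35
Import duty = 138535.35 × 18% = 24936.36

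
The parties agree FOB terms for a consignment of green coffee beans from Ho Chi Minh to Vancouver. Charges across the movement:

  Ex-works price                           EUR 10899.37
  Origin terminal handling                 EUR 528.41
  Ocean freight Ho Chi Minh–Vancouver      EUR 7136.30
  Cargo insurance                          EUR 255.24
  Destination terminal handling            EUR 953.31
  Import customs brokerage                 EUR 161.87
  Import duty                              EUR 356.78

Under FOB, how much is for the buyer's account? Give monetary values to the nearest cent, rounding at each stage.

FOB: the seller bears costs until goods are on board at the origin port; the buyer bears freight, insurance and all costs thereafter.
Seller's account: goods 10899.37 + origin terminal 528.41 = 11427.78
Buyer's account: freight 7136.30 + insurance 255.24 + destination terminal 953.31 + brokerage 161.87 + duty 356.78 = 8863.50

Buyer's account: EUR 8863.50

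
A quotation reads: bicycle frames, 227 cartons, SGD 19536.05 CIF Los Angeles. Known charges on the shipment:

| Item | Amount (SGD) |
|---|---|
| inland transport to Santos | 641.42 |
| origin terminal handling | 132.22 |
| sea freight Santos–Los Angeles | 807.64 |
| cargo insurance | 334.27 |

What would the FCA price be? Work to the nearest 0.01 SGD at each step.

FCA price: SGD 18261.92

Not relevant to the conversion: inland to port — on the seller under both CIF and FCA; already in the CIF price and stays in the FCA price.
From CIF to FCA, the seller no longer bears: origin terminal, freight, insurance.
FCA price = 19536.05 − 132.22 − 807.64 − 334.27 = 18261.92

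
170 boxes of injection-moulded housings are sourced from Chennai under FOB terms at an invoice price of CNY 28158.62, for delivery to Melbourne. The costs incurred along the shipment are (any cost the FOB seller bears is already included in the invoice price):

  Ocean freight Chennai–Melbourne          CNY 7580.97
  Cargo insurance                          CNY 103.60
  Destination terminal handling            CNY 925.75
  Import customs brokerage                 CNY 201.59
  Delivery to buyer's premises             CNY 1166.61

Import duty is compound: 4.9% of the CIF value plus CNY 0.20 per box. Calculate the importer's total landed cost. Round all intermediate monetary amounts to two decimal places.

FOB: the seller bears costs until goods are on board at the origin port; the buyer bears freight, insurance and all costs thereafter.
CIF value = FOB price + freight + insurance = 28158.62 + 7580.97 + 103.60 = 35843.19
Ad valorem component: 35843.19 × 4.9% = 1756.32
Specific component: 170 × 0.20 = 34.00
Import duty = 1756.32 + 34.00 = 1790.32
Buyer bears: freight 7580.97 + insurance 103.60 + destination terminal 925.75 + brokerage 201.59 + delivery 1166.61 + duty 1790.32 = 11768.84
Landed cost = invoice 28158.62 + 11768.84 = 39927.46

Total landed cost: CNY 39927.46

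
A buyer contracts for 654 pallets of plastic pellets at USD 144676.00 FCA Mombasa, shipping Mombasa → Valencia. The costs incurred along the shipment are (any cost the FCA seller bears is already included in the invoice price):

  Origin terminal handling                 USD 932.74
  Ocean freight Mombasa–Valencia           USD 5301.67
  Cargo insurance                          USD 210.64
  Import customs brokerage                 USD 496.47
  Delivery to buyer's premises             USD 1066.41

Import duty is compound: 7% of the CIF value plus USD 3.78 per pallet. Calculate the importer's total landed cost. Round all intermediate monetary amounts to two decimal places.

Total landed cost: USD 165734.52

FCA: the seller delivers export-cleared goods to the carrier; the buyer bears costs from that point.
CIF value = FCA price + origin terminal + freight + insurance = 144676.00 + 932.74 + 5301.67 + 210.64 = 151121.05
Ad valorem component: 151121.05 × 7% = 10578.47
Specific component: 654 × 3.78 = 2472.12
Import duty = 10578.47 + 2472.12 = 13050.59
Buyer bears: origin terminal 932.74 + freight 5301.67 + insurance 210.64 + brokerage 496.47 + delivery 1066.41 + duty 13050.59 = 21058.52
Landed cost = invoice 144676.00 + 21058.52 = 165734.52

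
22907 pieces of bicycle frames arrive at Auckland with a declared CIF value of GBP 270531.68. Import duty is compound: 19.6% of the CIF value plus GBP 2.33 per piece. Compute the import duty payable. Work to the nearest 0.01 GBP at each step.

Import duty: GBP 106397.52

Ad valorem component: 270531.68 × 19.6% = 53024.21
Specific component: 22907 × 2.33 = 53373.31
Import duty = 53024.21 + 53373.31 = 106397.52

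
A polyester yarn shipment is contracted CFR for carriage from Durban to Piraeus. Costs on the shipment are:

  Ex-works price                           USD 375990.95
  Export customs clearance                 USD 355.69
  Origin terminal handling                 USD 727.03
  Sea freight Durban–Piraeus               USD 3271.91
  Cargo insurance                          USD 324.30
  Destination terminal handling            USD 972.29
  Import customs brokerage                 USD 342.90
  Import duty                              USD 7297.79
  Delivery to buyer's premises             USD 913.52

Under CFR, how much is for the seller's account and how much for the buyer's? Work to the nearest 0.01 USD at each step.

CFR: the seller pays costs through ocean freight to the destination port, but not insurance.
Seller's account: goods 375990.95 + export clearance 355.69 + origin terminal 727.03 + freight 3271.91 = 380345.58
Buyer's account: insurance 324.30 + destination terminal 972.29 + brokerage 342.90 + duty 7297.79 + delivery 913.52 = 9850.80

Seller: USD 380345.58; buyer: USD 9850.80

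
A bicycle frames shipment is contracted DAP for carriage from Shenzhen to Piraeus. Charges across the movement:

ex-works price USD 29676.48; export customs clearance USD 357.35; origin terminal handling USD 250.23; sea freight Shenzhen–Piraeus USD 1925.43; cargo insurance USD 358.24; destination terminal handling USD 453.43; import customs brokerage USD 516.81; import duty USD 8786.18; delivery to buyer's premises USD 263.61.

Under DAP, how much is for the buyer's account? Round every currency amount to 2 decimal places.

Buyer's account: USD 9302.99

DAP: the seller bears all costs to the named destination except import duty and clearance.
Seller's account: goods 29676.48 + export clearance 357.35 + origin terminal 250.23 + freight 1925.43 + insurance 358.24 + destination terminal 453.43 + delivery 263.61 = 33284.77
Buyer's account: brokerage 516.81 + duty 8786.18 = 9302.99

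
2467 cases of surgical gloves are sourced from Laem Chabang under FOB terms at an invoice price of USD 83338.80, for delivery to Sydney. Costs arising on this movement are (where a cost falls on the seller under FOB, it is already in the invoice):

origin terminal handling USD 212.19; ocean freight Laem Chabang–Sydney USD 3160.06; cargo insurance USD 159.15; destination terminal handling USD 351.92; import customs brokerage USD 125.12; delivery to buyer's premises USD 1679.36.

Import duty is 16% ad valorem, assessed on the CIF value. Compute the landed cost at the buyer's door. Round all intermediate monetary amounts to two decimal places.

FOB: the seller bears costs until goods are on board at the origin port; the buyer bears freight, insurance and all costs thereafter.
Already in the invoice (seller's account under FOB): origin terminal — exclude.
CIF value = FOB price + freight + insurance = 83338.80 + 3160.06 + 159.15 = 86658.01
Import duty = 86658.01 × 16% = 13865.28
Buyer bears: freight 3160.06 + insurance 159.15 + destination terminal 351.92 + brokerage 125.12 + delivery 1679.36 + duty 13865.28 = 19340.89
Landed cost = invoice 83338.80 + 19340.89 = 102679.69

Total landed cost: USD 102679.69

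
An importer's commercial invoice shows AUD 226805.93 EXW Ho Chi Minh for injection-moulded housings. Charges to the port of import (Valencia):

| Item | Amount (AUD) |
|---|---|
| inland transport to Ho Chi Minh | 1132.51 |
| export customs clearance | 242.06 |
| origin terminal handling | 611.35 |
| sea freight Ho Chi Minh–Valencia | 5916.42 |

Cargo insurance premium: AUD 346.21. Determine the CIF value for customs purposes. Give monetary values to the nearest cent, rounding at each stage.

CIF value: AUD 235054.48

CIF = EXW price + pre-shipment costs + freight + insurance
CIF = 226805.93 + 1132.51 + 242.06 + 611.35 + 5916.42 + 346.21 = 235054.48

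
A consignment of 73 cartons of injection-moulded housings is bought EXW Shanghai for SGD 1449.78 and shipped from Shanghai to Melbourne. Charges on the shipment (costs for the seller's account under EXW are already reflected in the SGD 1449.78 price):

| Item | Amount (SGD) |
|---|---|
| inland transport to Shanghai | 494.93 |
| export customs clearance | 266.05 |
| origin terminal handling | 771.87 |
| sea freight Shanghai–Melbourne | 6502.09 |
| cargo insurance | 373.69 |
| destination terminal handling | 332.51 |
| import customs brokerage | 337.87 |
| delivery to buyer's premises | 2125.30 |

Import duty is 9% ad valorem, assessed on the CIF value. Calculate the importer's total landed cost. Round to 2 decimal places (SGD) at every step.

Total landed cost: SGD 13541.35

EXW: the seller makes goods available at their premises; the buyer bears all onward costs.
CIF value = EXW price + inland to port + export clearance + origin terminal + freight + insurance = 1449.78 + 494.93 + 266.05 + 771.87 + 6502.09 + 373.69 = 9858.41
Import duty = 9858.41 × 9% = 887.26
Buyer bears: inland to port 494.93 + export clearance 266.05 + origin terminal 771.87 + freight 6502.09 + insurance 373.69 + destination terminal 332.51 + brokerage 337.87 + delivery 2125.30 + duty 887.26 = 12091.57
Landed cost = invoice 1449.78 + 12091.57 = 13541.35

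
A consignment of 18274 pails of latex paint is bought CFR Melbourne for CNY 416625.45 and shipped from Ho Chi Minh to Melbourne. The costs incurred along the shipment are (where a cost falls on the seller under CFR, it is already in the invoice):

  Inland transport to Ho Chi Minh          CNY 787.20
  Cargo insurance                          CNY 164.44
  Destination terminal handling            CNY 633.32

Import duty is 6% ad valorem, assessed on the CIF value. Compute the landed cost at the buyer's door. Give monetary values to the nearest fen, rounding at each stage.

CFR: the seller pays costs through ocean freight to the destination port, but not insurance.
Already in the invoice (seller's account under CFR): inland to port — exclude.
CIF value = CFR price + insurance = 416625.45 + 164.44 = 416789.89
Import duty = 416789.89 × 6% = 25007.39
Buyer bears: insurance 164.44 + destination terminal 633.32 + duty 25007.39 = 25805.15
Landed cost = invoice 416625.45 + 25805.15 = 442430.60

Total landed cost: CNY 442430.60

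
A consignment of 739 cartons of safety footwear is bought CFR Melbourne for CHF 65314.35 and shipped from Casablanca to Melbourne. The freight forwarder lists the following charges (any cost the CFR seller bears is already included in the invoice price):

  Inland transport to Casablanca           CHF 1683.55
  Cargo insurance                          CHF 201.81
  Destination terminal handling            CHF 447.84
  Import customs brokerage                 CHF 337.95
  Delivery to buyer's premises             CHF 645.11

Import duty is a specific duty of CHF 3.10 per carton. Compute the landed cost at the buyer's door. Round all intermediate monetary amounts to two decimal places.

Total landed cost: CHF 69237.96

CFR: the seller pays costs through ocean freight to the destination port, but not insurance.
Already in the invoice (seller's account under CFR): inland to port — exclude.
CIF value = CFR price + insurance = 65314.35 + 201.81 = 65516.16
Import duty = 739 × 3.10 = 2290.90
Buyer bears: insurance 201.81 + destination terminal 447.84 + brokerage 337.95 + delivery 645.11 + duty 2290.90 = 3923.61
Landed cost = invoice 65314.35 + 3923.61 = 69237.96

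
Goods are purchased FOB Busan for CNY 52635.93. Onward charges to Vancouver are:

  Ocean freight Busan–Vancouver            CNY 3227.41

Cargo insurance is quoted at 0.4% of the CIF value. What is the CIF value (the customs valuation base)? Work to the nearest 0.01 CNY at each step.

Let C be the CIF value. C = FOB price + freight + 0.4% × C
C − 0.4% × C = 52635.93 + 3227.41
0.996 × C = 55863.34
C = 55863.34 / 0.996 = 56087.69
Insurance premium = 0.4% × 56087.69 = 224.35

CIF value: CNY 56087.69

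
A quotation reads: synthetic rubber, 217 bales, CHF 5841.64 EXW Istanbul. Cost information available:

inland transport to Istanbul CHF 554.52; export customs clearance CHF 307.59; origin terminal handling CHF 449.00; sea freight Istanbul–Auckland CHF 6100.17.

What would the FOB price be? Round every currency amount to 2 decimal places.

Not relevant to the conversion: freight — on the buyer under both terms; not part of either seller's price.
From EXW to FOB, the seller additionally bears: inland to port, export clearance, origin terminal.
FOB price = 5841.64 + 554.52 + 307.59 + 449.00 = 7152.75

FOB price: CHF 7152.75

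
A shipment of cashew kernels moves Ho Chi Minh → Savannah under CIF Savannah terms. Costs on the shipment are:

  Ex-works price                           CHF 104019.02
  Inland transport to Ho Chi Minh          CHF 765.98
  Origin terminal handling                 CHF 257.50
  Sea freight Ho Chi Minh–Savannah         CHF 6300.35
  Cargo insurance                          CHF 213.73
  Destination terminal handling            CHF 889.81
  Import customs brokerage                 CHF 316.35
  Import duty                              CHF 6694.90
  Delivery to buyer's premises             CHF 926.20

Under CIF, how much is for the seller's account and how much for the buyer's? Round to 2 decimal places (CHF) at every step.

Seller: CHF 111556.58; buyer: CHF 8827.26

CIF: the seller pays costs through ocean freight and marine insurance to the destination port.
Seller's account: goods 104019.02 + inland to port 765.98 + origin terminal 257.50 + freight 6300.35 + insurance 213.73 = 111556.58
Buyer's account: destination terminal 889.81 + brokerage 316.35 + duty 6694.90 + delivery 926.20 = 8827.26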